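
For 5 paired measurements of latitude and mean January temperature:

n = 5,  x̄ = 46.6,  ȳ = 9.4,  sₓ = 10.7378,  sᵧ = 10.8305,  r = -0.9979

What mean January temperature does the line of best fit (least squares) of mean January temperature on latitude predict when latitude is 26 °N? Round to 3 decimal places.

b = r · sᵧ/sₓ = -0.9979 · 10.8305/10.7378 = -1.006515
a = ȳ − b·x̄ = 9.4 − (-1.006515)·46.6 = 56.303595
ŷ(26) = a + b·26 = 56.303595 + (-1.006515)·26 = 30.134207

30.134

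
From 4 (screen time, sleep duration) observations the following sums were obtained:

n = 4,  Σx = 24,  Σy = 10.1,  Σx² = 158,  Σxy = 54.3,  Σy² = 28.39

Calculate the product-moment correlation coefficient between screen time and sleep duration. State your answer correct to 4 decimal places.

-0.9909

Sxx = Σx² − (Σx)²/n = 158 − 144 = 14
Sxy = Σxy − (Σx)(Σy)/n = 54.3 − 60.6 = -6.3
Syy = Σy² − (Σy)²/n = 28.39 − 25.5025 = 2.8875
r = Sxy/√(Sxx·Syy) = -6.3/√(40.425) = -6.3/6.358066 = -0.990867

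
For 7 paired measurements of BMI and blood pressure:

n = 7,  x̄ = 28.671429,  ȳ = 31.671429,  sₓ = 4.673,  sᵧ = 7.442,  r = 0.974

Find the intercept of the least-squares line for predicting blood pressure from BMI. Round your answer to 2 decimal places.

-12.80

b = r · sᵧ/sₓ = 0.974 · 7.442/4.673 = 1.551147
a = ȳ − b·x̄ = 31.671429 − 1.551147·28.671429 = -12.802160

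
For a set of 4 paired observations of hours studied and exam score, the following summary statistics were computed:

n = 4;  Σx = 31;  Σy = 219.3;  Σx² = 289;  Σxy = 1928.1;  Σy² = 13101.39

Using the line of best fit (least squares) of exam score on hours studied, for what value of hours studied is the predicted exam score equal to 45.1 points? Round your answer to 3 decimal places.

5.675

Sxx = Σx² − (Σx)²/n = 289 − 240.25 = 48.75
Sxy = Σxy − (Σx)(Σy)/n = 1928.1 − 1699.575 = 228.525
b = Sxy/Sxx = 228.525/48.75 = 4.687692
a = ȳ − b·x̄ = 54.825 − 4.687692·7.75 = 18.495385
Set a + b·x = 45.1: x = (45.1 − 18.495385) / 4.687692 = 5.675418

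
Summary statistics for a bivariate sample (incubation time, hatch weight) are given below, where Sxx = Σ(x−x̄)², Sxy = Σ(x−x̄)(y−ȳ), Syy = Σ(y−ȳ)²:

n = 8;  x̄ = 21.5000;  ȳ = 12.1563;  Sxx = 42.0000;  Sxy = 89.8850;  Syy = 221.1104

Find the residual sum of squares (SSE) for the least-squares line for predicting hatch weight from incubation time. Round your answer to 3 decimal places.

28.746

b = Sxy/Sxx = 89.885/42 = 2.140119
SSE = Syy − b·Sxy = 221.1104 − 2.140119·89.885 = 28.745799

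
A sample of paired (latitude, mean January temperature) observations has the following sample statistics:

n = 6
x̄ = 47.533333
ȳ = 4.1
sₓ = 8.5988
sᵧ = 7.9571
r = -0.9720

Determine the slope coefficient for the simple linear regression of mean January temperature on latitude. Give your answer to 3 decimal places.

-0.899

b = r · sᵧ/sₓ = -0.972 · 7.9571/8.5988 = -0.899463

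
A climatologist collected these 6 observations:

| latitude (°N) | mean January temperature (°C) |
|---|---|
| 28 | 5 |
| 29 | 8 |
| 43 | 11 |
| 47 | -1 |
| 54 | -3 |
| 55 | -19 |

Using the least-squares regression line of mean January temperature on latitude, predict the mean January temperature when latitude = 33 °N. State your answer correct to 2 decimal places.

n = 6, Σx = 256, Σy = 1, Σxy = -409, Σx² = 11624
Sxx = Σx² − (Σx)²/n = 11624 − 10922.666667 = 701.333333
Sxy = Σxy − (Σx)(Σy)/n = -409 − 42.666667 = -451.666667
b = Sxy/Sxx = -451.666667/701.333333 = -0.644011
a = ȳ − b·x̄ = 0.166667 − (-0.644011)·42.666667 = 27.644487
ŷ(33) = a + b·33 = 27.644487 + (-0.644011)·33 = 6.392110

6.39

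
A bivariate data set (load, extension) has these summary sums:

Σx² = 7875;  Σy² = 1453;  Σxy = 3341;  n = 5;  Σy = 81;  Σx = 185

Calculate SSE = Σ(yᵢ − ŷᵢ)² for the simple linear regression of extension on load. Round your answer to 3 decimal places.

25.911

Sxx = Σx² − (Σx)²/n = 7875 − 6845 = 1030
Sxy = Σxy − (Σx)(Σy)/n = 3341 − 2997 = 344
Syy = Σy² − (Σy)²/n = 1453 − 1312.2 = 140.8
b = Sxy/Sxx = 344/1030 = 0.333981
SSE = Syy − b·Sxy = 140.8 − 0.333981·344 = 25.910680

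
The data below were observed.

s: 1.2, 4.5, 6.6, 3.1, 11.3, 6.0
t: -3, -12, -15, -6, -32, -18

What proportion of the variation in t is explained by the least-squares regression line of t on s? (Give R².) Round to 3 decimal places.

n = 6, Σx = 32.7, Σy = -86, Σxy = -644.8, Σx² = 238.55, Σy² = 1762
Sxx = Σx² − (Σx)²/n = 238.55 − 178.215 = 60.335
Sxy = Σxy − (Σx)(Σy)/n = -644.8 − (-468.7) = -176.1
Syy = Σy² − (Σy)²/n = 1762 − 1232.666667 = 529.333333
R² = Sxy²/(Sxx·Syy) = (-176.1)²/(60.335·529.333333) = 0.971002

0.971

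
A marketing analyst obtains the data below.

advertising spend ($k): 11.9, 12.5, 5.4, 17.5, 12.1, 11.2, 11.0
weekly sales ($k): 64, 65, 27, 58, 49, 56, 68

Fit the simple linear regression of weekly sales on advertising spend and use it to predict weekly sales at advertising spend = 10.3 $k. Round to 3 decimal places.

n = 7, Σx = 81.6, Σy = 387, Σxy = 4703, Σx² = 1026.12
Sxx = Σx² − (Σx)²/n = 1026.12 − 951.222857 = 74.897143
Sxy = Σxy − (Σx)(Σy)/n = 4703 − 4511.314286 = 191.685714
b = Sxy/Sxx = 191.685714/74.897143 = 2.559319
a = ȳ − b·x̄ = 55.285714 − 2.559319·11.657143 = 25.451362
ŷ(10.3) = a + b·10.3 = 25.451362 + 2.559319·10.3 = 51.812352

51.812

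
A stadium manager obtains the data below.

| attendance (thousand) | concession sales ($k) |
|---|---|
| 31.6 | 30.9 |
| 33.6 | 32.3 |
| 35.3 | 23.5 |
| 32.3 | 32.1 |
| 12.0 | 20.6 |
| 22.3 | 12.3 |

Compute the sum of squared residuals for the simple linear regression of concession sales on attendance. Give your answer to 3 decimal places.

196.043

n = 6, Σx = 167.1, Σy = 151.7, Σxy = 4449.59, Σx² = 5058.19, Σy² = 4156.41
Sxx = Σx² − (Σx)²/n = 5058.19 − 4653.735 = 404.455
Sxy = Σxy − (Σx)(Σy)/n = 4449.59 − 4224.845 = 224.745
Syy = Σy² − (Σy)²/n = 4156.41 − 3835.481667 = 320.928333
b = Sxy/Sxx = 224.745/404.455 = 0.555674
SSE = Syy − b·Sxy = 320.928333 − 0.555674·224.745 = 196.043451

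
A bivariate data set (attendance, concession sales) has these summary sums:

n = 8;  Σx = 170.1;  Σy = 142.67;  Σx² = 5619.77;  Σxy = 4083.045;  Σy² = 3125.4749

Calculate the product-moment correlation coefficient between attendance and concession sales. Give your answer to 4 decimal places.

Sxx = Σx² − (Σx)²/n = 5619.77 − 3616.75125 = 2003.01875
Sxy = Σxy − (Σx)(Σy)/n = 4083.045 − 3033.520875 = 1049.524125
Syy = Σy² − (Σy)²/n = 3125.4749 − 2544.341112 = 581.133788
r = Sxy/√(Sxx·Syy) = 1049.524125/√(1164021.872621) = 1049.524125/1078.898453 = 0.972774

0.9728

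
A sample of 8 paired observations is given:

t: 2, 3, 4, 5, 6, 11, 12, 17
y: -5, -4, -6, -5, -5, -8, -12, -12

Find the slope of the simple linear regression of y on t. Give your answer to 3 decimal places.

-0.564

n = 8, Σx = 60, Σy = -57, Σxy = -537, Σx² = 644
Sxx = Σx² − (Σx)²/n = 644 − 450 = 194
Sxy = Σxy − (Σx)(Σy)/n = -537 − (-427.5) = -109.5
b = Sxy/Sxx = -109.5/194 = -0.564433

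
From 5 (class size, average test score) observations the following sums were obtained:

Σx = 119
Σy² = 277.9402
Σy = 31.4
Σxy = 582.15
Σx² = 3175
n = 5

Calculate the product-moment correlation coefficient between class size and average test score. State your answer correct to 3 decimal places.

Sxx = Σx² − (Σx)²/n = 3175 − 2832.2 = 342.8
Sxy = Σxy − (Σx)(Σy)/n = 582.15 − 747.32 = -165.17
Syy = Σy² − (Σy)²/n = 277.9402 − 197.192 = 80.7482
r = Sxy/√(Sxx·Syy) = -165.17/√(27680.48296) = -165.17/166.374526 = -0.992760

-0.993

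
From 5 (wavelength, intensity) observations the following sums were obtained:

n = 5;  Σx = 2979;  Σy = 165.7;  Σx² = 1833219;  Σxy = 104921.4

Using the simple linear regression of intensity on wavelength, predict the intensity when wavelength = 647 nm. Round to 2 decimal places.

38.58

Sxx = Σx² − (Σx)²/n = 1833219 − 1774888.2 = 58330.8
Sxy = Σxy − (Σx)(Σy)/n = 104921.4 − 98724.06 = 6197.34
b = Sxy/Sxx = 6197.34/58330.8 = 0.106245
a = ȳ − b·x̄ = 33.14 − 0.106245·595.8 = -30.160609
ŷ(647) = a + b·647 = -30.160609 + 0.106245·647 = 38.579730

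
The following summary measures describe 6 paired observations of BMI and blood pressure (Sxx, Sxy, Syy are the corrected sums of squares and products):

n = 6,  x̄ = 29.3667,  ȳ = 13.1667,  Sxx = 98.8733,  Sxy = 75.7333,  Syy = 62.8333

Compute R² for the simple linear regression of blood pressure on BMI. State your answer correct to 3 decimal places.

0.923

R² = Sxy²/(Sxx·Syy) = (75.7333)²/(98.8733·62.8333) = 0.923219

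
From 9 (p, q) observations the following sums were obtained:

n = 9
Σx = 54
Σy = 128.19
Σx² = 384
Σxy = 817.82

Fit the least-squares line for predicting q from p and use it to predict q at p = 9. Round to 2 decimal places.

16.68

Sxx = Σx² − (Σx)²/n = 384 − 324 = 60
Sxy = Σxy − (Σx)(Σy)/n = 817.82 − 769.14 = 48.68
b = Sxy/Sxx = 48.68/60 = 0.811333
a = ȳ − b·x̄ = 14.243333 − 0.811333·6 = 9.375333
ŷ(9) = a + b·9 = 9.375333 + 0.811333·9 = 16.677333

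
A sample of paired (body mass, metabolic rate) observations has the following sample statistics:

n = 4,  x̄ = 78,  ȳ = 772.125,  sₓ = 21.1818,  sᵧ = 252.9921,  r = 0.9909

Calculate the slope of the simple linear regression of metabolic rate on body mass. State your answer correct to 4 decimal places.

11.8352

b = r · sᵧ/sₓ = 0.9909 · 252.9921/21.1818 = 11.835154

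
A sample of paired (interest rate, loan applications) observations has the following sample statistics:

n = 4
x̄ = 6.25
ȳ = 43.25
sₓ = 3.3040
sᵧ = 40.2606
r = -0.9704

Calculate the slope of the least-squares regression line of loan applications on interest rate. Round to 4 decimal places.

b = r · sᵧ/sₓ = -0.9704 · 40.2606/3.304 = -11.824723

-11.8247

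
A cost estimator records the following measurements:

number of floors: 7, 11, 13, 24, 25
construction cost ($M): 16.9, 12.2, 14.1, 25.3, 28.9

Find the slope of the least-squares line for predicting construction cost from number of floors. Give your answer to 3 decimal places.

n = 5, Σx = 80, Σy = 97.4, Σxy = 1765.5, Σx² = 1540
Sxx = Σx² − (Σx)²/n = 1540 − 1280 = 260
Sxy = Σxy − (Σx)(Σy)/n = 1765.5 − 1558.4 = 207.1
b = Sxy/Sxx = 207.1/260 = 0.796538

0.797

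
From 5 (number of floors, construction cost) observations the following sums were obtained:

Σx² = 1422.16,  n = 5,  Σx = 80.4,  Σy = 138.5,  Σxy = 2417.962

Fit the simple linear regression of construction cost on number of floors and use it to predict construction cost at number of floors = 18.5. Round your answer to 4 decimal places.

Sxx = Σx² − (Σx)²/n = 1422.16 − 1292.832 = 129.328
Sxy = Σxy − (Σx)(Σy)/n = 2417.962 − 2227.08 = 190.882
b = Sxy/Sxx = 190.882/129.328 = 1.475953
a = ȳ − b·x̄ = 27.7 − 1.475953·16.08 = 3.966682
ŷ(18.5) = a + b·18.5 = 3.966682 + 1.475953·18.5 = 31.271805

31.2718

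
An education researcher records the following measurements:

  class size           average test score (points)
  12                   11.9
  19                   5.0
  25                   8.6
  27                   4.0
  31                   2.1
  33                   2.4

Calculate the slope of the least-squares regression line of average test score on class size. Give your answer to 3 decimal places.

n = 6, Σx = 147, Σy = 34, Σxy = 705.1, Σx² = 3909
Sxx = Σx² − (Σx)²/n = 3909 − 3601.5 = 307.5
Sxy = Σxy − (Σx)(Σy)/n = 705.1 − 833 = -127.9
b = Sxy/Sxx = -127.9/307.5 = -0.415935

-0.416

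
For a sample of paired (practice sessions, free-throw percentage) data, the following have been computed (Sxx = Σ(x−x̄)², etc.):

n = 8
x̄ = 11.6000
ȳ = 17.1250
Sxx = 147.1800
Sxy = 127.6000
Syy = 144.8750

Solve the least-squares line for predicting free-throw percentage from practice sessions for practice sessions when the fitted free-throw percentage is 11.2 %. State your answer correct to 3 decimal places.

4.766

b = Sxy/Sxx = 127.6/147.18 = 0.866966
a = ȳ − b·x̄ = 17.125 − 0.866966·11.6 = 7.068199
Set a + b·x = 11.2: x = (11.2 − 7.068199) / 0.866966 = 4.765819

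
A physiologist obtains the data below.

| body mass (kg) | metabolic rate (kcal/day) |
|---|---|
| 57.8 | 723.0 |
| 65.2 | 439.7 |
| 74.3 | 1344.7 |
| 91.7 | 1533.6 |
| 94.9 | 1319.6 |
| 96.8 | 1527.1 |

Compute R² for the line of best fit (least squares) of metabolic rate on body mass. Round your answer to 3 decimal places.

n = 6, Σx = 480.7, Σy = 6887.7, Σxy = 584053.49, Σx² = 39897.51, Σy² = 8949590.71
Sxx = Σx² − (Σx)²/n = 39897.51 − 38512.081667 = 1385.428333
Sxy = Σxy − (Σx)(Σy)/n = 584053.49 − 551819.565 = 32233.925
Syy = Σy² − (Σy)²/n = 8949590.71 − 7906735.215 = 1042855.495
R² = Sxy²/(Sxx·Syy) = (32233.925)²/(1385.428333·1042855.495) = 0.719148

0.719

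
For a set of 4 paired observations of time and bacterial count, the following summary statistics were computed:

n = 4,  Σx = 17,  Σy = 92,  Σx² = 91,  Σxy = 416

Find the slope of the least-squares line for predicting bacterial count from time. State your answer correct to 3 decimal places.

1.333

Sxx = Σx² − (Σx)²/n = 91 − 72.25 = 18.75
Sxy = Σxy − (Σx)(Σy)/n = 416 − 391 = 25
b = Sxy/Sxx = 25/18.75 = 1.333333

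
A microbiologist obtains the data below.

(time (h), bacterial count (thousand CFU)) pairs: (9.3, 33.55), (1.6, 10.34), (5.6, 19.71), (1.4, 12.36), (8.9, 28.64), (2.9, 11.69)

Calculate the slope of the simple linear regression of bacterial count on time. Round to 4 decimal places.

2.6900

n = 6, Σx = 29.7, Σy = 116.29, Σxy = 745.036, Σx² = 209.99
Sxx = Σx² − (Σx)²/n = 209.99 − 147.015 = 62.975
Sxy = Σxy − (Σx)(Σy)/n = 745.036 − 575.6355 = 169.4005
b = Sxy/Sxx = 169.4005/62.975 = 2.689964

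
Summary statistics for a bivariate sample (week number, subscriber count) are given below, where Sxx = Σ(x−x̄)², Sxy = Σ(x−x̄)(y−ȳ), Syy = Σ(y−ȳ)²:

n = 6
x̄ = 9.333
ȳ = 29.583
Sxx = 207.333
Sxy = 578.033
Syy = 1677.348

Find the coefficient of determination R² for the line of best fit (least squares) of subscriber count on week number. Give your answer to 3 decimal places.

0.961

R² = Sxy²/(Sxx·Syy) = (578.033)²/(207.333·1677.348) = 0.960757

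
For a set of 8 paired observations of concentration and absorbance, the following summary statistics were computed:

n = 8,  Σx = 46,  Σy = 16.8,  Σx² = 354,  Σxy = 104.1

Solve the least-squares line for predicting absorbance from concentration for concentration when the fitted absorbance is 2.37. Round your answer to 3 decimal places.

Sxx = Σx² − (Σx)²/n = 354 − 264.5 = 89.5
Sxy = Σxy − (Σx)(Σy)/n = 104.1 − 96.6 = 7.5
b = Sxy/Sxx = 7.5/89.5 = 0.083799
a = ȳ − b·x̄ = 2.1 − 0.083799·5.75 = 1.618156
Set a + b·x = 2.37: x = (2.37 − 1.618156) / 0.083799 = 8.972

8.972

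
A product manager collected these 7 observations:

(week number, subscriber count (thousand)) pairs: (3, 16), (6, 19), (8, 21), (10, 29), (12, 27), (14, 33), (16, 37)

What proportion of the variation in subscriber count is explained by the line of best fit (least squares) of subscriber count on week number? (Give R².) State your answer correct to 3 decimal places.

n = 7, Σx = 69, Σy = 182, Σxy = 1998, Σx² = 805, Σy² = 5086
Sxx = Σx² − (Σx)²/n = 805 − 680.142857 = 124.857143
Sxy = Σxy − (Σx)(Σy)/n = 1998 − 1794 = 204
Syy = Σy² − (Σy)²/n = 5086 − 4732 = 354
R² = Sxy²/(Sxx·Syy) = (204)²/(124.857143·354) = 0.941551

0.942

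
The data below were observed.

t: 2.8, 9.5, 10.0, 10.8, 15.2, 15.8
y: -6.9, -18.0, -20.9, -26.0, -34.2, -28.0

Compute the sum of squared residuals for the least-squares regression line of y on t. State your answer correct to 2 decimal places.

43.67

n = 6, Σx = 64.1, Σy = -134, Σxy = -1642.36, Σx² = 795.41, Σy² = 3438.06
Sxx = Σx² − (Σx)²/n = 795.41 − 684.801667 = 110.608333
Sxy = Σxy − (Σx)(Σy)/n = -1642.36 − (-1431.566667) = -210.793333
Syy = Σy² − (Σy)²/n = 3438.06 − 2992.666667 = 445.393333
b = Sxy/Sxx = -210.793333/110.608333 = -1.905764
SSE = Syy − b·Sxy = 445.393333 − (-1.905764)·(-210.793333) = 43.671076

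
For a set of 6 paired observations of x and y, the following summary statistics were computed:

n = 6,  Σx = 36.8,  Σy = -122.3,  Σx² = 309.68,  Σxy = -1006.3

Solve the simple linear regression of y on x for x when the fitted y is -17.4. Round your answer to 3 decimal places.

5.155

Sxx = Σx² − (Σx)²/n = 309.68 − 225.706667 = 83.973333
Sxy = Σxy − (Σx)(Σy)/n = -1006.3 − (-750.106667) = -256.193333
b = Sxy/Sxx = -256.193333/83.973333 = -3.050889
a = ȳ − b·x̄ = -20.383333 − (-3.050889)·6.133333 = -1.671213
Set a + b·x = -17.4: x = (-17.4 − (-1.671213)) / (-3.050889) = 5.155476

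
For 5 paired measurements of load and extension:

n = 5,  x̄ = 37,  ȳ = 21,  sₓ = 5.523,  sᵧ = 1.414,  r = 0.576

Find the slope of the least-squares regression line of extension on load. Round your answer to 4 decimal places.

0.1475

b = r · sᵧ/sₓ = 0.576 · 1.414/5.523 = 0.147468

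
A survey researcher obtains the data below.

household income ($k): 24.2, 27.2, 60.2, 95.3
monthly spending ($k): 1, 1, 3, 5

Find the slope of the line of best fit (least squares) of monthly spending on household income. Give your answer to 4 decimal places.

n = 4, Σx = 206.9, Σy = 10, Σxy = 708.5, Σx² = 14031.61
Sxx = Σx² − (Σx)²/n = 14031.61 − 10701.9025 = 3329.7075
Sxy = Σxy − (Σx)(Σy)/n = 708.5 − 517.25 = 191.25
b = Sxy/Sxx = 191.25/3329.7075 = 0.057437

0.0574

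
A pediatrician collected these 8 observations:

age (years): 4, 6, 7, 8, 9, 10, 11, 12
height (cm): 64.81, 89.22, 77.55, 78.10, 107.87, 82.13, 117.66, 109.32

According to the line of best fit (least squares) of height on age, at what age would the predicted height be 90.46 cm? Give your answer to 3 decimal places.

n = 8, Σx = 67, Σy = 726.66, Σxy = 6360.44, Σx² = 611
Sxx = Σx² − (Σx)²/n = 611 − 561.125 = 49.875
Sxy = Σxy − (Σx)(Σy)/n = 6360.44 − 6085.7775 = 274.6625
b = Sxy/Sxx = 274.6625/49.875 = 5.507018
a = ȳ − b·x̄ = 90.8325 − 5.507018·8.375 = 44.711228
Set a + b·x = 90.46: x = (90.46 − 44.711228) / 5.507018 = 8.307359

8.307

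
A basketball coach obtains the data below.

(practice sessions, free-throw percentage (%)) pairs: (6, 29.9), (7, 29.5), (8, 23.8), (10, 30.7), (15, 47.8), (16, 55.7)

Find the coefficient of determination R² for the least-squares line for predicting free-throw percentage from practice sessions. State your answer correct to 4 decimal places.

0.8579

n = 6, Σx = 62, Σy = 217.4, Σxy = 2491.5, Σx² = 730, Σy² = 8660.52
Sxx = Σx² − (Σx)²/n = 730 − 640.666667 = 89.333333
Sxy = Σxy − (Σx)(Σy)/n = 2491.5 − 2246.466667 = 245.033333
Syy = Σy² − (Σy)²/n = 8660.52 − 7877.126667 = 783.393333
R² = Sxy²/(Sxx·Syy) = (245.033333)²/(89.333333·783.393333) = 0.857940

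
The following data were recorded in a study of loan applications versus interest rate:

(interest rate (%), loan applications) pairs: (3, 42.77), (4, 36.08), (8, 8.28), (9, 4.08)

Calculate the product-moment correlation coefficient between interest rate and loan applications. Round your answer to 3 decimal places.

n = 4, Σx = 24, Σy = 91.21, Σxy = 375.59, Σx² = 170, Σy² = 3216.2441
Sxx = Σx² − (Σx)²/n = 170 − 144 = 26
Sxy = Σxy − (Σx)(Σy)/n = 375.59 − 547.26 = -171.67
Syy = Σy² − (Σy)²/n = 3216.2441 − 2079.816025 = 1136.428075
r = Sxy/√(Sxx·Syy) = -171.67/√(29547.12995) = -171.67/171.892786 = -0.998704

-0.999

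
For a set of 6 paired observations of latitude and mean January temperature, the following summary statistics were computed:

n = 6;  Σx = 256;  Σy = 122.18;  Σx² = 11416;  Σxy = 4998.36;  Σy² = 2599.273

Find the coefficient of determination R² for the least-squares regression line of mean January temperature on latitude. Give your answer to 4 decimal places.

0.8393

Sxx = Σx² − (Σx)²/n = 11416 − 10922.666667 = 493.333333
Sxy = Σxy − (Σx)(Σy)/n = 4998.36 − 5213.013333 = -214.653333
Syy = Σy² − (Σy)²/n = 2599.273 − 2487.992067 = 111.280933
R² = Sxy²/(Sxx·Syy) = (-214.653333)²/(493.333333·111.280933) = 0.839294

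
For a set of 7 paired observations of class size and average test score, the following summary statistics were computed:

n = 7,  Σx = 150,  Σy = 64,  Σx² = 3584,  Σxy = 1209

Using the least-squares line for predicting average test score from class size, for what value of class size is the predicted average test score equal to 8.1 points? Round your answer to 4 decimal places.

Sxx = Σx² − (Σx)²/n = 3584 − 3214.285714 = 369.714286
Sxy = Σxy − (Σx)(Σy)/n = 1209 − 1371.428571 = -162.428571
b = Sxy/Sxx = -162.428571/369.714286 = -0.439335
a = ȳ − b·x̄ = 9.142857 − (-0.439335)·21.428571 = 18.557187
Set a + b·x = 8.1: x = (8.1 − 18.557187) / (-0.439335) = 23.802287

23.8023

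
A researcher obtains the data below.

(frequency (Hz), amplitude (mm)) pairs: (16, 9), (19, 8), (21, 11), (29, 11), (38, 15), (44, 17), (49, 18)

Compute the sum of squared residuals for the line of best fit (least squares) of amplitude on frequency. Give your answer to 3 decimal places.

n = 7, Σx = 216, Σy = 89, Σxy = 3046, Σx² = 7680, Σy² = 1225
Sxx = Σx² − (Σx)²/n = 7680 − 6665.142857 = 1014.857143
Sxy = Σxy − (Σx)(Σy)/n = 3046 − 2746.285714 = 299.714286
Syy = Σy² − (Σy)²/n = 1225 − 1131.571429 = 93.428571
b = Sxy/Sxx = 299.714286/1014.857143 = 0.295327
SSE = Syy − b·Sxy = 93.428571 − 0.295327·299.714286 = 4.914977

4.915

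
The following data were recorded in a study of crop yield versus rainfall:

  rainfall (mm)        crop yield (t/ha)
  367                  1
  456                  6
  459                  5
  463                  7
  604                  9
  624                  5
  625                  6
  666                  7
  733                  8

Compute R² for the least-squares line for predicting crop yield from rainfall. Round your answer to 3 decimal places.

0.444

n = 9, Σx = 4997, Σy = 54, Σxy = 31471, Σx² = 2893337, Σy² = 366
Sxx = Σx² − (Σx)²/n = 2893337 − 2774445.444444 = 118891.555556
Sxy = Σxy − (Σx)(Σy)/n = 31471 − 29982 = 1489
Syy = Σy² − (Σy)²/n = 366 − 324 = 42
R² = Sxy²/(Sxx·Syy) = (1489)²/(118891.555556·42) = 0.444006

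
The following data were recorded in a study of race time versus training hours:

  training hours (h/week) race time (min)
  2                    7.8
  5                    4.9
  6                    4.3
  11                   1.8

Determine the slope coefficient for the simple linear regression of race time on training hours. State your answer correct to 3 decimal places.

-0.645

n = 4, Σx = 24, Σy = 18.8, Σxy = 85.7, Σx² = 186
Sxx = Σx² − (Σx)²/n = 186 − 144 = 42
Sxy = Σxy − (Σx)(Σy)/n = 85.7 − 112.8 = -27.1
b = Sxy/Sxx = -27.1/42 = -0.645238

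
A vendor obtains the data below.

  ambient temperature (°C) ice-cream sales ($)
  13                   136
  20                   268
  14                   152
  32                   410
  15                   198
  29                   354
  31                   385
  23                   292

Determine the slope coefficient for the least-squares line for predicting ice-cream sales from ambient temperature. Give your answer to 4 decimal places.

13.2874

n = 8, Σx = 177, Σy = 2195, Σxy = 54263, Σx² = 4345
Sxx = Σx² − (Σx)²/n = 4345 − 3916.125 = 428.875
Sxy = Σxy − (Σx)(Σy)/n = 54263 − 48564.375 = 5698.625
b = Sxy/Sxx = 5698.625/428.875 = 13.287380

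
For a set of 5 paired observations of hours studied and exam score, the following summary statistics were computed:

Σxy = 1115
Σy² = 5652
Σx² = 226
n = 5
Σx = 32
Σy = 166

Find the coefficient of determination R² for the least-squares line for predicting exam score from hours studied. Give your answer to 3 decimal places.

0.927

Sxx = Σx² − (Σx)²/n = 226 − 204.8 = 21.2
Sxy = Σxy − (Σx)(Σy)/n = 1115 − 1062.4 = 52.6
Syy = Σy² − (Σy)²/n = 5652 − 5511.2 = 140.8
R² = Sxy²/(Sxx·Syy) = (52.6)²/(21.2·140.8) = 0.926900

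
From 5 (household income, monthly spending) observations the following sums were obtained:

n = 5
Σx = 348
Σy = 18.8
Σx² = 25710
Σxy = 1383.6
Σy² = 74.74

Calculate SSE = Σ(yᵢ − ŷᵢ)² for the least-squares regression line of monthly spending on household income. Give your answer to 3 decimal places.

0.263

Sxx = Σx² − (Σx)²/n = 25710 − 24220.8 = 1489.2
Sxy = Σxy − (Σx)(Σy)/n = 1383.6 − 1308.48 = 75.12
Syy = Σy² − (Σy)²/n = 74.74 − 70.688 = 4.052
b = Sxy/Sxx = 75.12/1489.2 = 0.050443
SSE = Syy − b·Sxy = 4.052 − 0.050443·75.12 = 0.262707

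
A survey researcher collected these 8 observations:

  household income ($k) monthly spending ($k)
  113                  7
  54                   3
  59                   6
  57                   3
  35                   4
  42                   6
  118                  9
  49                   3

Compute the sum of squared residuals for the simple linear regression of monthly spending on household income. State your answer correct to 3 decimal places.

14.487

n = 8, Σx = 527, Σy = 41, Σxy = 3079, Σx² = 41729, Σy² = 245
Sxx = Σx² − (Σx)²/n = 41729 − 34716.125 = 7012.875
Sxy = Σxy − (Σx)(Σy)/n = 3079 − 2700.875 = 378.125
Syy = Σy² − (Σy)²/n = 245 − 210.125 = 34.875
b = Sxy/Sxx = 378.125/7012.875 = 0.053919
SSE = Syy − b·Sxy = 34.875 − 0.053919·378.125 = 14.486997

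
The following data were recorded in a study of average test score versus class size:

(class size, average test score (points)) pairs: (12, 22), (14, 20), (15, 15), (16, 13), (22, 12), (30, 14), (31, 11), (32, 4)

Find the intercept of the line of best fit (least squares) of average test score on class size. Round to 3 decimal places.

25.084

n = 8, Σx = 172, Σy = 111, Σxy = 2130, Σx² = 4190
Sxx = Σx² − (Σx)²/n = 4190 − 3698 = 492
Sxy = Σxy − (Σx)(Σy)/n = 2130 − 2386.5 = -256.5
b = Sxy/Sxx = -256.5/492 = -0.521341
a = ȳ − b·x̄ = 13.875 − (-0.521341)·21.5 = 25.083841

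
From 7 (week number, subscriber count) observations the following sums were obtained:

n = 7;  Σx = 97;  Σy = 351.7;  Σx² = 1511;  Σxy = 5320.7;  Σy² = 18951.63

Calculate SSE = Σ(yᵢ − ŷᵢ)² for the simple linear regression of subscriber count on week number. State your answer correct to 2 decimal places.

82.97

Sxx = Σx² − (Σx)²/n = 1511 − 1344.142857 = 166.857143
Sxy = Σxy − (Σx)(Σy)/n = 5320.7 − 4873.557143 = 447.142857
Syy = Σy² − (Σy)²/n = 18951.63 − 17670.412857 = 1281.217143
b = Sxy/Sxx = 447.142857/166.857143 = 2.679795
SSE = Syy − b·Sxy = 1281.217143 − 2.679795·447.142857 = 82.966164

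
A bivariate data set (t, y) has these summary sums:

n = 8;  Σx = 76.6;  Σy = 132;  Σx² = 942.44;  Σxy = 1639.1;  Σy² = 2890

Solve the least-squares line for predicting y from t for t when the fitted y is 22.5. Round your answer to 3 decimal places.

Sxx = Σx² − (Σx)²/n = 942.44 − 733.445 = 208.995
Sxy = Σxy − (Σx)(Σy)/n = 1639.1 − 1263.9 = 375.2
b = Sxy/Sxx = 375.2/208.995 = 1.795258
a = ȳ − b·x̄ = 16.5 − 1.795258·9.575 = -0.689598
Set a + b·x = 22.5: x = (22.5 − (-0.689598)) / 1.795258 = 12.917138

12.917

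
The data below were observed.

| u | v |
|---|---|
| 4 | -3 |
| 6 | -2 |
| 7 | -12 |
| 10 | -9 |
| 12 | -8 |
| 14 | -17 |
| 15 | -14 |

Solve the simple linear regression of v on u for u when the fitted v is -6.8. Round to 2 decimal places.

7.34

n = 7, Σx = 68, Σy = -65, Σxy = -742, Σx² = 766
Sxx = Σx² − (Σx)²/n = 766 − 660.571429 = 105.428571
Sxy = Σxy − (Σx)(Σy)/n = -742 − (-631.428571) = -110.571429
b = Sxy/Sxx = -110.571429/105.428571 = -1.048780
a = ȳ − b·x̄ = -9.285714 − (-1.048780)·9.714286 = 0.902439
Set a + b·x = -6.8: x = (-6.8 − 0.902439) / (-1.048780) = 7.344186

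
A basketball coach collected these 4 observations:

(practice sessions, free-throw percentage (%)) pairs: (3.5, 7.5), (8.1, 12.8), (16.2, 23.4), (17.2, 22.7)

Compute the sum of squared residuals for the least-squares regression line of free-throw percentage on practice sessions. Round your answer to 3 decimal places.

1.772

n = 4, Σx = 45, Σy = 66.4, Σxy = 899.45, Σx² = 636.14, Σy² = 1282.94
Sxx = Σx² − (Σx)²/n = 636.14 − 506.25 = 129.89
Sxy = Σxy − (Σx)(Σy)/n = 899.45 − 747 = 152.45
Syy = Σy² − (Σy)²/n = 1282.94 − 1102.24 = 180.7
b = Sxy/Sxx = 152.45/129.89 = 1.173685
SSE = Syy − b·Sxy = 180.7 − 1.173685·152.45 = 1.771657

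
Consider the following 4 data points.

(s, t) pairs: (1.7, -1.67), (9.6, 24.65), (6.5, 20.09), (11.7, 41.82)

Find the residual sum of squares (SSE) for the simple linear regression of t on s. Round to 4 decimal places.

n = 4, Σx = 29.5, Σy = 84.89, Σxy = 853.68, Σx² = 274.19, Σy² = 2762.9319
Sxx = Σx² − (Σx)²/n = 274.19 − 217.5625 = 56.6275
Sxy = Σxy − (Σx)(Σy)/n = 853.68 − 626.06375 = 227.61625
Syy = Σy² − (Σy)²/n = 2762.9319 − 1801.578025 = 961.353875
b = Sxy/Sxx = 227.61625/56.6275 = 4.019536
SSE = Syy − b·Sxy = 961.353875 − 4.019536·227.61625 = 46.442264

46.4423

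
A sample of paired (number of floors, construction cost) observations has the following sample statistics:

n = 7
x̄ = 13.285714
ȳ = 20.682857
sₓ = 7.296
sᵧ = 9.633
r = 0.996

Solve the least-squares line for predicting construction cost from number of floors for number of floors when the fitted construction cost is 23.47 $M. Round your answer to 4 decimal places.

15.4052

b = r · sᵧ/sₓ = 0.996 · 9.633/7.296 = 1.315031
a = ȳ − b·x̄ = 20.682857 − 1.315031·13.285714 = 3.211728
Set a + b·x = 23.47: x = (23.47 − 3.211728) / 1.315031 = 15.405164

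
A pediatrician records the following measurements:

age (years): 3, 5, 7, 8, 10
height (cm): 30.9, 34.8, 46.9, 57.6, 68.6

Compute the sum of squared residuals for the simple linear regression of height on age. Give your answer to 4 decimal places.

43.5742

n = 5, Σx = 33, Σy = 238.8, Σxy = 1741.8, Σx² = 247, Σy² = 12389.18
Sxx = Σx² − (Σx)²/n = 247 − 217.8 = 29.2
Sxy = Σxy − (Σx)(Σy)/n = 1741.8 − 1576.08 = 165.72
Syy = Σy² − (Σy)²/n = 12389.18 − 11405.088 = 984.092
b = Sxy/Sxx = 165.72/29.2 = 5.675342
SSE = Syy − b·Sxy = 984.092 − 5.675342·165.72 = 43.574247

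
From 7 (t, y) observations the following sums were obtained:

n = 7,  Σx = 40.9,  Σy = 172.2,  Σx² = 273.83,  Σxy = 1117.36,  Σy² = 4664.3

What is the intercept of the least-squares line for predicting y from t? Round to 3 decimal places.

5.957

Sxx = Σx² − (Σx)²/n = 273.83 − 238.972857 = 34.857143
Sxy = Σxy − (Σx)(Σy)/n = 1117.36 − 1006.14 = 111.22
b = Sxy/Sxx = 111.22/34.857143 = 3.190738
a = ȳ − b·x̄ = 24.6 − 3.190738·5.842857 = 5.956975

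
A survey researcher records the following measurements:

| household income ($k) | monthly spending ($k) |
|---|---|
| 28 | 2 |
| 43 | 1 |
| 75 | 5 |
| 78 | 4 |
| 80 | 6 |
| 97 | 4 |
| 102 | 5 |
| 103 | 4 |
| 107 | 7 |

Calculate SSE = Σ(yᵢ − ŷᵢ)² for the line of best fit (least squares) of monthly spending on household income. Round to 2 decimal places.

n = 9, Σx = 713, Σy = 38, Σxy = 3325, Σx² = 62613, Σy² = 188
Sxx = Σx² − (Σx)²/n = 62613 − 56485.444444 = 6127.555556
Sxy = Σxy − (Σx)(Σy)/n = 3325 − 3010.444444 = 314.555556
Syy = Σy² − (Σy)²/n = 188 − 160.444444 = 27.555556
b = Sxy/Sxx = 314.555556/6127.555556 = 0.051335
SSE = Syy − b·Sxy = 27.555556 − 0.051335·314.555556 = 11.407975

11.41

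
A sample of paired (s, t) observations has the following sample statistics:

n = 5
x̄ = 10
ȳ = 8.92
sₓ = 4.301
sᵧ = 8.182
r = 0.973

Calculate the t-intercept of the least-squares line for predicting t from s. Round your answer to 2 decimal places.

b = r · sᵧ/sₓ = 0.973 · 8.182/4.301 = 1.850985
a = ȳ − b·x̄ = 8.92 − 1.850985·10 = -9.589849

-9.59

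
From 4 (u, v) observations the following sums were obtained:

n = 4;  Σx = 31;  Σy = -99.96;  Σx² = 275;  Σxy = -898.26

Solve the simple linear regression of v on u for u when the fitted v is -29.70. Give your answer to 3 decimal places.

Sxx = Σx² − (Σx)²/n = 275 − 240.25 = 34.75
Sxy = Σxy − (Σx)(Σy)/n = -898.26 − (-774.69) = -123.57
b = Sxy/Sxx = -123.57/34.75 = -3.555971
a = ȳ − b·x̄ = -24.99 − (-3.555971)·7.75 = 2.568777
Set a + b·x = -29.70: x = (-29.70 − 2.568777) / (-3.555971) = 9.074533

9.075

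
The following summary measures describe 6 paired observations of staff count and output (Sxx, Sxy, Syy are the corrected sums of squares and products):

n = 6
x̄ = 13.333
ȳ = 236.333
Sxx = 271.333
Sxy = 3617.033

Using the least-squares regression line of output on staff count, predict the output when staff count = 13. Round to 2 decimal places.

b = Sxy/Sxx = 3617.033/271.333 = 13.330605
a = ȳ − b·x̄ = 236.333 − 13.330605·13.333 = 58.596046
ŷ(13) = a + b·13 = 58.596046 + 13.330605·13 = 231.893909

231.89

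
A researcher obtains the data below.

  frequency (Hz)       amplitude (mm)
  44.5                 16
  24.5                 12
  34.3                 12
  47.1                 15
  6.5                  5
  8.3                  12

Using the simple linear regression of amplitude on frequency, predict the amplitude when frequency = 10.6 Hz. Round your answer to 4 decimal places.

n = 6, Σx = 165.2, Σy = 72, Σxy = 2256.2, Σx² = 6086.54
Sxx = Σx² − (Σx)²/n = 6086.54 − 4548.506667 = 1538.033333
Sxy = Σxy − (Σx)(Σy)/n = 2256.2 − 1982.4 = 273.8
b = Sxy/Sxx = 273.8/1538.033333 = 0.178020
a = ȳ − b·x̄ = 12 − 0.178020·27.533333 = 7.098528
ŷ(10.6) = a + b·10.6 = 7.098528 + 0.178020·10.6 = 8.985536

8.9855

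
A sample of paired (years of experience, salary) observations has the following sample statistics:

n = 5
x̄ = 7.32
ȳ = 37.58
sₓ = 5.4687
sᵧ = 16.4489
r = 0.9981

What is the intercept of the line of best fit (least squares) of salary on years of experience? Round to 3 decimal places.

b = r · sᵧ/sₓ = 0.9981 · 16.4489/5.4687 = 3.002111
a = ȳ − b·x̄ = 37.58 − 3.002111·7.32 = 15.604544

15.605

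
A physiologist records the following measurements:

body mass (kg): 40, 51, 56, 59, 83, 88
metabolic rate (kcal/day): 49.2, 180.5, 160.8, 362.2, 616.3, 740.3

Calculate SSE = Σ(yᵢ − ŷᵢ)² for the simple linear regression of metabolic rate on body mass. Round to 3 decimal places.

n = 6, Σx = 377, Σy = 2109.3, Σxy = 157847.4, Σx² = 25451, Σy² = 1119916.15
Sxx = Σx² − (Σx)²/n = 25451 − 23688.166667 = 1762.833333
Sxy = Σxy − (Σx)(Σy)/n = 157847.4 − 132534.35 = 25313.05
Syy = Σy² − (Σy)²/n = 1119916.15 − 741524.415 = 378391.735
b = Sxy/Sxx = 25313.05/1762.833333 = 14.359298
SSE = Syy − b·Sxy = 378391.735 − 14.359298·25313.05 = 14914.094666

14914.095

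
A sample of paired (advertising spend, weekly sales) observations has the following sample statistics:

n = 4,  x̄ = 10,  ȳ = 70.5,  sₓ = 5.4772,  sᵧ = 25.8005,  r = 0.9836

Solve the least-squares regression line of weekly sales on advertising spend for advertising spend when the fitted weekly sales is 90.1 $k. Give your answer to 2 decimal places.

14.23

b = r · sᵧ/sₓ = 0.9836 · 25.8005/5.4772 = 4.633275
a = ȳ − b·x̄ = 70.5 − 4.633275·10 = 24.167254
Set a + b·x = 90.1: x = (90.1 − 24.167254) / 4.633275 = 14.230269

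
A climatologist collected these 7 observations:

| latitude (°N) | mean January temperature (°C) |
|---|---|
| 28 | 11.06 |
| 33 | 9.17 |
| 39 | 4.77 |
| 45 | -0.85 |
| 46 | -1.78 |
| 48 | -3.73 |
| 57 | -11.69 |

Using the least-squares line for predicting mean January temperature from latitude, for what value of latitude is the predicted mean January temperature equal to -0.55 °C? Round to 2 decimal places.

44.20

n = 7, Σx = 296, Σy = 6.95, Σxy = -167.18, Σx² = 13088
Sxx = Σx² − (Σx)²/n = 13088 − 12516.571429 = 571.428571
Sxy = Σxy − (Σx)(Σy)/n = -167.18 − 293.885714 = -461.065714
b = Sxy/Sxx = -461.065714/571.428571 = -0.806865
a = ȳ − b·x̄ = 0.992857 − (-0.806865)·42.285714 = 35.11172
Set a + b·x = -0.55: x = (-0.55 − 35.11172) / (-0.806865) = 44.197877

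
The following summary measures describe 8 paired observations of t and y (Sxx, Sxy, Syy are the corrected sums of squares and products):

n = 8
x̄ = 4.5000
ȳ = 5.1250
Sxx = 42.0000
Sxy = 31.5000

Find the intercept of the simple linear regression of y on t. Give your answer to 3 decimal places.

b = Sxy/Sxx = 31.5/42 = 0.75
a = ȳ − b·x̄ = 5.125 − 0.75·4.5 = 1.75

1.750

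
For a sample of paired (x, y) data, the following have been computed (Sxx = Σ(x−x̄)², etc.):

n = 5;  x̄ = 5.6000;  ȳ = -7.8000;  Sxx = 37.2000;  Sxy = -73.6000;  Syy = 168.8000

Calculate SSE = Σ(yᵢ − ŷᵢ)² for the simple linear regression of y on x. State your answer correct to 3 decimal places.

b = Sxy/Sxx = -73.6/37.2 = -1.978495
SSE = Syy − b·Sxy = 168.8 − (-1.978495)·(-73.6) = 23.182796

23.183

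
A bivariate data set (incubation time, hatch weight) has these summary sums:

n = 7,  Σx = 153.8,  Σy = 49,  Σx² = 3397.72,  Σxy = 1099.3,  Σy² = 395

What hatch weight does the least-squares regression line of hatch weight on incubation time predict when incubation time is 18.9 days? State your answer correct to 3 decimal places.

3.234

Sxx = Σx² − (Σx)²/n = 3397.72 − 3379.205714 = 18.514286
Sxy = Σxy − (Σx)(Σy)/n = 1099.3 − 1076.6 = 22.7
b = Sxy/Sxx = 22.7/18.514286 = 1.226080
a = ȳ − b·x̄ = 7 − 1.226080·21.971429 = -19.938735
ŷ(18.9) = a + b·18.9 = -19.938735 + 1.226080·18.9 = 3.234182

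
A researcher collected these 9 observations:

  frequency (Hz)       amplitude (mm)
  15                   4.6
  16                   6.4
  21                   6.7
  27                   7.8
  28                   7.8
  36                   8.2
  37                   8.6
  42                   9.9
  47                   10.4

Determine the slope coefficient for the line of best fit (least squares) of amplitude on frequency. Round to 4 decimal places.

0.1500

n = 9, Σx = 269, Σy = 70.4, Σxy = 2259.1, Σx² = 9073
Sxx = Σx² − (Σx)²/n = 9073 − 8040.111111 = 1032.888889
Sxy = Σxy − (Σx)(Σy)/n = 2259.1 − 2104.177778 = 154.922222
b = Sxy/Sxx = 154.922222/1032.888889 = 0.149989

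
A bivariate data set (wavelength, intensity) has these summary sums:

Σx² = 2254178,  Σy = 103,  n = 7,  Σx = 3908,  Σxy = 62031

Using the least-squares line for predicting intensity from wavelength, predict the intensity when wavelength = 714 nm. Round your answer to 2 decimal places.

24.45

Sxx = Σx² − (Σx)²/n = 2254178 − 2181780.571429 = 72397.428571
Sxy = Σxy − (Σx)(Σy)/n = 62031 − 57503.428571 = 4527.571429
b = Sxy/Sxx = 4527.571429/72397.428571 = 0.062538
a = ȳ − b·x̄ = 14.714286 − 0.062538·558.285714 = -20.199640
ŷ(714) = a + b·714 = -20.199640 + 0.062538·714 = 24.452305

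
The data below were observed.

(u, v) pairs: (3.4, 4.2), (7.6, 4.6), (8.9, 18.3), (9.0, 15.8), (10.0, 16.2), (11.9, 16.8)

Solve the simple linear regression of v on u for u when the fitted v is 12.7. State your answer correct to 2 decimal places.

8.49

n = 6, Σx = 50.8, Σy = 75.9, Σxy = 716.23, Σx² = 471.14
Sxx = Σx² − (Σx)²/n = 471.14 − 430.106667 = 41.033333
Sxy = Σxy − (Σx)(Σy)/n = 716.23 − 642.62 = 73.61
b = Sxy/Sxx = 73.61/41.033333 = 1.793907
a = ȳ − b·x̄ = 12.65 − 1.793907·8.466667 = -2.538416
Set a + b·x = 12.7: x = (12.7 − (-2.538416)) / 1.793907 = 8.494539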